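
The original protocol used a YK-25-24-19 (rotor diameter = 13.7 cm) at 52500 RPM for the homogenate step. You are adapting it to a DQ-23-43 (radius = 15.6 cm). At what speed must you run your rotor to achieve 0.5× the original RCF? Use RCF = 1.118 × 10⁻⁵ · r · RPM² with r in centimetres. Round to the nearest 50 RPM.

≈ 24600 RPM

Original rotor: r = 13.7 / 2 = 6.85 cm
RCF = 1.118 × 10⁻⁵ × r × N²
RCF_original = 1.118 × 10⁻⁵ × 6.85 × (52500)² = 1.118 × 10⁻⁵ × 6.85 × 2,756,250,000 ≈ 211,081.9 × g
Target RCF = 0.5 × 211,081.9 ≈ 105,540.9 × g
105,540.9 = 1.118 × 10⁻⁵ × 15.6 × N²
N² = 105,540.9 / (17.4408 × 10⁻⁵) = 605,137,952
N ≈ √605,137,952 ≈ 24,599.6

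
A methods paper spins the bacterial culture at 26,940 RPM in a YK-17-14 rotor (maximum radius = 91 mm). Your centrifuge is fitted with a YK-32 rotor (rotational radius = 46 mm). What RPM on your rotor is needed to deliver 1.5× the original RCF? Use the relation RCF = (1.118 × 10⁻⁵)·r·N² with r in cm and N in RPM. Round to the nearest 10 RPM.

Original rotor: r = 91 mm = 9.1 cm
RCF = 1.118 × 10⁻⁵ × r × N²
RCF_original = 1.118 × 10⁻⁵ × 9.1 × (26940)² = 1.118 × 10⁻⁵ × 9.1 × 725,763,600 ≈ 73,837.7 × g
Target RCF = 1.5 × 73,837.7 ≈ 110,756.5 × g
Your rotor: r = 46 mm = 4.6 cm
110,756.5 = 1.118 × 10⁻⁵ × 4.6 × N²
N² = 110,756.5 / (5.1428 × 10⁻⁵) = 2,153,622,540
N ≈ √2,153,622,540 ≈ 46,407.1

46410 RPM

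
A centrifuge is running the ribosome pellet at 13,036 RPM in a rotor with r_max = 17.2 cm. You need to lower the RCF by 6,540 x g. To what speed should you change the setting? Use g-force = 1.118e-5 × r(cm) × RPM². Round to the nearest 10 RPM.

Current RCF = 1.118 × 10⁻⁵ × 17.2 × (13036)² = 1.118 × 10⁻⁵ × 17.2 × 169,937,296 ≈ 32,678.3 × g
Target RCF = 32,678.3 − 6,540 = 26,138.3 × g
N² = 26,138.3 / (19.2296 × 10⁻⁵) = 135,927,424
N ≈ √135,927,424 ≈ 11,658.8

≈ 11660 RPM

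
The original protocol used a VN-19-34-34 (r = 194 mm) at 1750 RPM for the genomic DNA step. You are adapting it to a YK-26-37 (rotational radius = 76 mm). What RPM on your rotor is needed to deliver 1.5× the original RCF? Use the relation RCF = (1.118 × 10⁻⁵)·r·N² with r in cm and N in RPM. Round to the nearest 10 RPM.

Original rotor: r = 194 mm = 19.4 cm
RCF_original = 1.118 × 10⁻⁵ × 19.4 × (1750)² = 1.118 × 10⁻⁵ × 19.4 × 3,062,500 ≈ 664.2 × g
Target RCF = 1.5 × 664.2 ≈ 996.3 × g
Your rotor: r = 76 mm = 7.6 cm
996.3 = 1.118 × 10⁻⁵ × 7.6 × N²
N² = 996.3 / (8.4968 × 10⁻⁵) = 11,725,591
N ≈ √11,725,591 ≈ 3,424.3

3420 RPM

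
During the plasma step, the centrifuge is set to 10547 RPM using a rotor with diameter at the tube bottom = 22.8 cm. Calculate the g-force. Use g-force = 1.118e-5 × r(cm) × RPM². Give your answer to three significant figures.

r = 22.8 / 2 = 11.4 cm
RCF = 1.118 × 10⁻⁵ × 11.4 × (10547)² = 1.118 × 10⁻⁵ × 11.4 × 111,239,209 ≈ 14,177.7 × g

14200 x g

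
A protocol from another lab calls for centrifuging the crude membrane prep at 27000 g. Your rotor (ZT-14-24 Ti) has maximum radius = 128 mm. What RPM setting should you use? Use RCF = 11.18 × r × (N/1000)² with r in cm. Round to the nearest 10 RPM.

N ≈ 13740 RPM

r = 128 mm = 12.8 cm
27,000 = 11.18 × 12.8 × (N/1000)²
(N/1000)² = 27,000 / 143.104 = 188.674
N = 1000 × √188.674 ≈ 13,735.9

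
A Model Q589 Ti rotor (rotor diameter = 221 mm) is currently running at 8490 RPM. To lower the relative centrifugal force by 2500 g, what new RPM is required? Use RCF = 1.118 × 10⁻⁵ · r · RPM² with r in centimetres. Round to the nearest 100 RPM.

7200 RPM

r = 221 mm / 2 = 110.5 mm = 11.05 cm
Current RCF = 1.118 × 10⁻⁵ × 11.05 × (8490)² = 1.118 × 10⁻⁵ × 11.05 × 72,080,100 ≈ 8,904.7 × g
Target RCF = 8,904.7 − 2,500 = 6,404.7 × g
N² = 6,404.7 / (12.3539 × 10⁻⁵) = 51,843,547
N ≈ √51,843,547 ≈ 7,200.2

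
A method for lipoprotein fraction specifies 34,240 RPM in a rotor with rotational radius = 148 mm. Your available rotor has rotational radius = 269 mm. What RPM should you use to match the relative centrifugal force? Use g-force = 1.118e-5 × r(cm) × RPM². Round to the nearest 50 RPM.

Original rotor: r = 148 mm = 14.8 cm
RCF_original = 1.118 × 10⁻⁵ × 14.8 × (34240)² = 1.118 × 10⁻⁵ × 14.8 × 1,172,377,600 ≈ 193,986.3 × g
Your rotor: r = 269 mm = 26.9 cm
193,986.3 = 1.118 × 10⁻⁵ × 26.9 × N²
N² = 193,986.3 / (30.0742 × 10⁻⁵) = 645,025,637
N ≈ √645,025,637 ≈ 25,397.4

25400 RPM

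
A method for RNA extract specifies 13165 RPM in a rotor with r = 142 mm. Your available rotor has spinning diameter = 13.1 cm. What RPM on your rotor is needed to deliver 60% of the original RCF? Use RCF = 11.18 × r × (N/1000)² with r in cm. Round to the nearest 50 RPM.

≈ 15000 RPM

Original rotor: r = 142 mm = 14.2 cm
RCF_original = 11.18 × 14.2 × (13.165)² = 11.18 × 14.2 × 173.317225 ≈ 27,515.1 × g
Target RCF = 0.6 × 27,515.1 ≈ 16,509.1 × g
Your rotor: r = 13.1 / 2 = 6.55 cm
16,509.1 = 11.18 × 6.55 × (N/1000)²
(N/1000)² = 16,509.1 / 73.229 = 225.4448
N = 1000 × √225.4448 ≈ 15,014.8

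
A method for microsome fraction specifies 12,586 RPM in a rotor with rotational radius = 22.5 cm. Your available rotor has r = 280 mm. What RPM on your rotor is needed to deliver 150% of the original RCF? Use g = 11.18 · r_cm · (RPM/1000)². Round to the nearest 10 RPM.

RCF = 11.18 × r × (N/1000)²
RCF_original = 11.18 × 22.5 × (12.586)² = 11.18 × 22.5 × 158.407396 ≈ 39,847.4 × g
Target RCF = 1.5 × 39,847.4 ≈ 59,771.1 × g
Your rotor: r = 280 mm = 28.0 cm
59,771.1 = 11.18 × 28 × (N/1000)²
(N/1000)² = 59,771.1 / 313.04 = 190.9376
N = 1000 × √190.9376 ≈ 13,818.0

13820 RPM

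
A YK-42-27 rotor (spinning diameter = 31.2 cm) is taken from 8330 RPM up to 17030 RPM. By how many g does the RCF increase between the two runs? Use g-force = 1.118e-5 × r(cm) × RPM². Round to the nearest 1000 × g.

r = 31.2 / 2 = 15.6 cm
RCF₁ = 1.118 × 10⁻⁵ × 15.6 × (8330)² = 1.118 × 10⁻⁵ × 15.6 × 69,388,900 ≈ 12,102 × g
RCF₂ = 1.118 × 10⁻⁵ × 15.6 × (17030)² = 1.118 × 10⁻⁵ × 15.6 × 290,020,900 ≈ 50,582 × g
Increase = 50,582 − 12,102 = 38,480

38000 g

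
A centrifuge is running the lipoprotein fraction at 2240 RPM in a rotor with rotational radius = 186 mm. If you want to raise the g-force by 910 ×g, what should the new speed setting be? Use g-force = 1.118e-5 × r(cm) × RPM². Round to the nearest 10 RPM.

3060 RPM

r = 186 mm = 18.6 cm
Current RCF = 1.118 × 10⁻⁵ × 18.6 × (2240)² = 1.118 × 10⁻⁵ × 18.6 × 5,017,600 ≈ 1,043.4 × g
Target RCF = 1,043.4 + 910 = 1,953.4 × g
N² = 1,953.4 / (20.7948 × 10⁻⁵) = 9,393,695
N ≈ √9,393,695 ≈ 3,064.9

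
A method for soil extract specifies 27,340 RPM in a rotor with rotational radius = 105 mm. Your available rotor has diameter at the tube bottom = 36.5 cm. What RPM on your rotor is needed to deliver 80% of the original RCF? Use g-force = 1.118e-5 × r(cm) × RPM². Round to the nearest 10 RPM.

≈ 18550 RPM

Original rotor: r = 105 mm = 10.5 cm
RCF_original = 1.118 × 10⁻⁵ × 10.5 × (27340)² = 1.118 × 10⁻⁵ × 10.5 × 747,475,600 ≈ 87,746.2 × g
Target RCF = 0.8 × 87,746.2 ≈ 70,197 × g
Your rotor: r = 36.5 / 2 = 18.25 cm
70,197 = 1.118 × 10⁻⁵ × 18.25 × N²
N² = 70,197 / (20.4035 × 10⁻⁵) = 344,043,914
N ≈ √344,043,914 ≈ 18,548.4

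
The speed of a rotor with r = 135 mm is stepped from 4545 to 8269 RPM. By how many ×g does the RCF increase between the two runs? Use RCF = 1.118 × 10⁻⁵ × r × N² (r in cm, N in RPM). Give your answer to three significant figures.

r = 135 mm = 13.5 cm
RCF₁ = 1.118 × 10⁻⁵ × 13.5 × (4545)² = 1.118 × 10⁻⁵ × 13.5 × 20,657,025 ≈ 3,117.8 × g
RCF₂ = 1.118 × 10⁻⁵ × 13.5 × (8269)² = 1.118 × 10⁻⁵ × 13.5 × 68,376,361 ≈ 10,320 × g
Increase = 10,320 − 3,117.8 = 7,202.2

≈ 7200 ×g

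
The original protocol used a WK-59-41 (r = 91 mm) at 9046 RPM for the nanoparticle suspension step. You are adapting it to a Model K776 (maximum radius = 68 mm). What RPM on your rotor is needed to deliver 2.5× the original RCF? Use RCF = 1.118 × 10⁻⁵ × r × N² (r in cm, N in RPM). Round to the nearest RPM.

Original rotor: r = 91 mm = 9.1 cm
RCF = 1.118 × 10⁻⁵ × r × N²
RCF_original = 1.118 × 10⁻⁵ × 9.1 × (9046)² = 1.118 × 10⁻⁵ × 9.1 × 81,830,116 ≈ 8,325.2 × g
Target RCF = 2.5 × 8,325.2 ≈ 20,813 × g
Your rotor: r = 68 mm = 6.8 cm
20,813 = 1.118 × 10⁻⁵ × 6.8 × N²
N² = 20,813 / (7.6024 × 10⁻⁵) = 273,768,810
N ≈ √273,768,810 ≈ 16,546.0

16546 RPM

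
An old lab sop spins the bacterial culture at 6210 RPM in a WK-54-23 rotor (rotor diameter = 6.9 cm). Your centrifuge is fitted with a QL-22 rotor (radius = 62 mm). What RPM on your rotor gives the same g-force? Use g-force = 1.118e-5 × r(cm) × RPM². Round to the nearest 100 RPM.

4600 RPM

Original rotor: r = 6.9 / 2 = 3.45 cm
RCF_original = 1.118 × 10⁻⁵ × 3.45 × (6210)² = 1.118 × 10⁻⁵ × 3.45 × 38,564,100 ≈ 1,487.5 × g
Your rotor: r = 62 mm = 6.2 cm
1,487.5 = 1.118 × 10⁻⁵ × 6.2 × N²
N² = 1,487.5 / (6.9316 × 10⁻⁵) = 21,459,692
N ≈ √21,459,692 ≈ 4,632.5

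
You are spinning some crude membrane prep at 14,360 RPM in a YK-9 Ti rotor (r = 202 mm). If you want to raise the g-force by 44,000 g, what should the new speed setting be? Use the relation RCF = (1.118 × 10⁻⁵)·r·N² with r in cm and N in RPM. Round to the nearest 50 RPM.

r = 202 mm = 20.2 cm
Current RCF = 1.118 × 10⁻⁵ × 20.2 × (14360)² = 1.118 × 10⁻⁵ × 20.2 × 206,209,600 ≈ 46,569.6 × g
Target RCF = 46,569.6 + 44,000 = 90,569.6 × g
N² = 90,569.6 / (22.5836 × 10⁻⁵) = 401,041,464
N ≈ √401,041,464 ≈ 20,026.0

≈ 20050 RPM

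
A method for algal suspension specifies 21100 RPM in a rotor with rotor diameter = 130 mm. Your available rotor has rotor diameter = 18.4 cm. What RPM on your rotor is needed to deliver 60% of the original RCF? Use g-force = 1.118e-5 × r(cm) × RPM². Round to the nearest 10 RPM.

13740 RPM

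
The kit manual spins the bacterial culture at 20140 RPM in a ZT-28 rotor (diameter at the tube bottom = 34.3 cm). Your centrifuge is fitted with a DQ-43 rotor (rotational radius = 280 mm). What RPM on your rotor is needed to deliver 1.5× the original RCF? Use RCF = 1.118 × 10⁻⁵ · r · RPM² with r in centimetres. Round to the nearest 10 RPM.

19300 RPM

Original rotor: r = 34.3 / 2 = 17.15 cm
RCF = 1.118 × 10⁻⁵ × r × N²
RCF_original = 1.118 × 10⁻⁵ × 17.15 × (20140)² = 1.118 × 10⁻⁵ × 17.15 × 405,619,600 ≈ 77,772.3 × g
Target RCF = 1.5 × 77,772.3 ≈ 116,658.5 × g
Your rotor: r = 280 mm = 28.0 cm
116,658.5 = 1.118 × 10⁻⁵ × 28 × N²
N² = 116,658.5 / (31.304 × 10⁻⁵) = 372,663,238
N ≈ √372,663,238 ≈ 19,304.5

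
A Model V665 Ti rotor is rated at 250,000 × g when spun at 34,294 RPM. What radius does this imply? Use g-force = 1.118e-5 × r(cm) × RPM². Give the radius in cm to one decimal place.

RCF = 1.118 × 10⁻⁵ × r × N²
250000 = 1.118 × 10⁻⁵ × r × (34294)²
r = 250000 / (1.118 × 10⁻⁵ × 1,176,078,436) = 250000 / 13148.56 ≈ 19.013 cm

r ≈ 19.0 cm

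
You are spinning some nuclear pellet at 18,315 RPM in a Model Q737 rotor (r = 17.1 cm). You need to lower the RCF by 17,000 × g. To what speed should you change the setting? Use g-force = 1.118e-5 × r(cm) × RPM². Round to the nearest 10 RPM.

Current RCF = 1.118 × 10⁻⁵ × 17.1 × (18315)² = 1.118 × 10⁻⁵ × 17.1 × 335,439,225 ≈ 64,128.6 × g
Target RCF = 64,128.6 − 17,000 = 47,128.6 × g
N² = 47,128.6 / (19.1178 × 10⁻⁵) = 246,516,859
N ≈ √246,516,859 ≈ 15,700.9

15700 RPM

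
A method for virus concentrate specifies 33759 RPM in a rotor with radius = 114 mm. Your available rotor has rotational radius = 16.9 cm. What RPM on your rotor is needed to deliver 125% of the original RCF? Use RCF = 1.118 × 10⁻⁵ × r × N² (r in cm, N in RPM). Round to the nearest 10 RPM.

31000 RPM

Original rotor: r = 114 mm = 11.4 cm
RCF_original = 1.118 × 10⁻⁵ × 11.4 × (33759)² = 1.118 × 10⁻⁵ × 11.4 × 1,139,670,081 ≈ 145,253.2 × g
Target RCF = 1.25 × 145,253.2 ≈ 181,566.5 × g
181,566.5 = 1.118 × 10⁻⁵ × 16.9 × N²
N² = 181,566.5 / (18.8942 × 10⁻⁵) = 960,964,211
N ≈ √960,964,211 ≈ 30,999.4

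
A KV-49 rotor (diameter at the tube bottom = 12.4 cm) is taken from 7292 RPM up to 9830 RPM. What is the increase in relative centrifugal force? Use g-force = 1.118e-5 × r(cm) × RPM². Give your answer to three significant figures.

r = 12.4 / 2 = 6.2 cm
RCF₁ = 1.118 × 10⁻⁵ × 6.2 × (7292)² = 1.118 × 10⁻⁵ × 6.2 × 53,173,264 ≈ 3,685.8 × g
RCF₂ = 1.118 × 10⁻⁵ × 6.2 × (9830)² = 1.118 × 10⁻⁵ × 6.2 × 96,628,900 ≈ 6,697.9 × g
Increase = 6,697.9 − 3,685.8 = 3,012.1

3010 × g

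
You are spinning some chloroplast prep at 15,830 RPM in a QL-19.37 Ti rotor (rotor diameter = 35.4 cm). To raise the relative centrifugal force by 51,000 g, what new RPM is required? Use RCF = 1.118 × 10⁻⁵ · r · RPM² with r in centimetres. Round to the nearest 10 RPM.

22550 RPM

r = 35.4 / 2 = 17.7 cm
Current RCF = 1.118 × 10⁻⁵ × 17.7 × (15830)² = 1.118 × 10⁻⁵ × 17.7 × 250,588,900 ≈ 49,588 × g
Target RCF = 49,588 + 51,000 = 100,588 × g
N² = 100,588 / (19.7886 × 10⁻⁵) = 508,312,867
N ≈ √508,312,867 ≈ 22,545.8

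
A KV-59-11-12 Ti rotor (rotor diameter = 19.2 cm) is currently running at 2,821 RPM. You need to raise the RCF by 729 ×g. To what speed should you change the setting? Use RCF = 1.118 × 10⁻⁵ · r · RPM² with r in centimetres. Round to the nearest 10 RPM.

3840 RPM

r = 19.2 / 2 = 9.6 cm
Current RCF = 1.118 × 10⁻⁵ × 9.6 × (2821)² = 1.118 × 10⁻⁵ × 9.6 × 7,958,041 ≈ 854.1 × g
Target RCF = 854.1 + 729 = 1,583.1 × g
N² = 1,583.1 / (10.7328 × 10⁻⁵) = 14,750,112
N ≈ √14,750,112 ≈ 3,840.6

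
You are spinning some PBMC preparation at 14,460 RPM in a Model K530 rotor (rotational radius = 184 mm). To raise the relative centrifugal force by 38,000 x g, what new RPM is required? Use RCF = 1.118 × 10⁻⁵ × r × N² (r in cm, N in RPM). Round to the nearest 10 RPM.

N₂ ≈ 19840 RPM

r = 184 mm = 18.4 cm
Current RCF = 1.118 × 10⁻⁵ × 18.4 × (14460)² = 1.118 × 10⁻⁵ × 18.4 × 209,091,600 ≈ 43,012.7 × g
Target RCF = 43,012.7 + 38,000 = 81,012.7 × g
N² = 81,012.7 / (20.5712 × 10⁻⁵) = 393,816,112
N ≈ √393,816,112 ≈ 19,844.8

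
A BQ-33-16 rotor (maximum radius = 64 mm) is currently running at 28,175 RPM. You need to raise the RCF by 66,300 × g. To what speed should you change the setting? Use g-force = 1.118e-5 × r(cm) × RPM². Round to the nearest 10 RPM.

r = 64 mm = 6.4 cm
Current RCF = 1.118 × 10⁻⁵ × 6.4 × (28175)² = 1.118 × 10⁻⁵ × 6.4 × 793,830,625 ≈ 56,800.2 × g
Target RCF = 56,800.2 + 66,300 = 123,100.2 × g
N² = 123,100.2 / (7.1552 × 10⁻⁵) = 1,720,429,897
N ≈ √1,720,429,897 ≈ 41,478.1

≈ 41480 RPM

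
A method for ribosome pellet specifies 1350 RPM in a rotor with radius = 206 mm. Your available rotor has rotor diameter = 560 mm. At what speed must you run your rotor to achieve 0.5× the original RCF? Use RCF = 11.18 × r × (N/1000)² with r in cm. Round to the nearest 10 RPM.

≈ 820 RPM

Original rotor: r = 206 mm = 20.6 cm
RCF_original = 11.18 × 20.6 × (1.35)² = 11.18 × 20.6 × 1.8225 ≈ 419.7 × g
Target RCF = 0.5 × 419.7 ≈ 209.8 × g
Your rotor: r = 560 mm / 2 = 280 mm = 28 cm
209.8 = 11.18 × 28 × (N/1000)²
(N/1000)² = 209.8 / 313.04 = 0.6702019
N = 1000 × √0.6702019 ≈ 818.7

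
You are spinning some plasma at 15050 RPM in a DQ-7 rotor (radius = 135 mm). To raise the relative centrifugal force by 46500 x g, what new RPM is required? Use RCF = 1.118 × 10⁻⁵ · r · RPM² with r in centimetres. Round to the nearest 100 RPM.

r = 135 mm = 13.5 cm
Current RCF = 1.118 × 10⁻⁵ × 13.5 × (15050)² = 1.118 × 10⁻⁵ × 13.5 × 226,502,500 ≈ 34,186 × g
Target RCF = 34,186 + 46,500 = 80,686 × g
N² = 80,686 / (15.093 × 10⁻⁵) = 534,592,195
N ≈ √534,592,195 ≈ 23,121.2

N₂ ≈ 23100 RPM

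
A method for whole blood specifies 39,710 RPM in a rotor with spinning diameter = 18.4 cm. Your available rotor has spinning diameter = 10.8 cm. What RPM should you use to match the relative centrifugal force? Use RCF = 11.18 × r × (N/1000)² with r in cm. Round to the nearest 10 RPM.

Original rotor: r = 18.4 / 2 = 9.2 cm
RCF_original = 11.18 × 9.2 × (39.71)² = 11.18 × 9.2 × 1,576.8841 ≈ 162,192 × g
Your rotor: r = 10.8 / 2 = 5.4 cm
162,192 = 11.18 × 5.4 × (N/1000)²
(N/1000)² = 162,192 / 60.372 = 2686.543
N = 1000 × √2686.543 ≈ 51,831.9

≈ 51830 RPM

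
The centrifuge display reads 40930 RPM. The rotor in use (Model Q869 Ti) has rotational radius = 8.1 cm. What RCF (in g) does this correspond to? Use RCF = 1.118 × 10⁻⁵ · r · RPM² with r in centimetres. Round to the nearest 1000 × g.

152000 g

RCF = 1.118 × 10⁻⁵ × r × N²
RCF = 1.118 × 10⁻⁵ × 8.1 × (40930)² = 1.118 × 10⁻⁵ × 8.1 × 1,675,264,900 ≈ 151,708.6 × g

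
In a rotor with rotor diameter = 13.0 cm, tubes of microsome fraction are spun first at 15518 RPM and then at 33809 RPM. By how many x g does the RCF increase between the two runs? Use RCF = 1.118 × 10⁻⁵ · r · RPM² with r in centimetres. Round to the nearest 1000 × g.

r = 13.0 / 2 = 6.5 cm
RCF₁ = 1.118 × 10⁻⁵ × 6.5 × (15518)² = 1.118 × 10⁻⁵ × 6.5 × 240,808,324 ≈ 17,499.5 × g
RCF₂ = 1.118 × 10⁻⁵ × 6.5 × (33809)² = 1.118 × 10⁻⁵ × 6.5 × 1,143,048,481 ≈ 83,065.3 × g
Increase = 83,065.3 − 17,499.5 = 65,565.8

≈ 66000 x g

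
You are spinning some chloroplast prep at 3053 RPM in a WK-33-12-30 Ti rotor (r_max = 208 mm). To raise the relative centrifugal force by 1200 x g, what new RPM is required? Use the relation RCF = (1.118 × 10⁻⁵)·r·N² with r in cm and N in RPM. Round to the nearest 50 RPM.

r = 208 mm = 20.8 cm
Current RCF = 1.118 × 10⁻⁵ × 20.8 × (3053)² = 1.118 × 10⁻⁵ × 20.8 × 9,320,809 ≈ 2,167.5 × g
Target RCF = 2,167.5 + 1,200 = 3,367.5 × g
N² = 3,367.5 / (23.2544 × 10⁻⁵) = 14,481,130
N ≈ √14,481,130 ≈ 3,805.4

N₂ ≈ 3800 RPM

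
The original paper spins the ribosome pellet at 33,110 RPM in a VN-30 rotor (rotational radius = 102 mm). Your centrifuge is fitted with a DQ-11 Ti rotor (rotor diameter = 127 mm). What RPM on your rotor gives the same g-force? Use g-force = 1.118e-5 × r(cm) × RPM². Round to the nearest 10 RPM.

Original rotor: r = 102 mm = 10.2 cm
RCF_original = 1.118 × 10⁻⁵ × 10.2 × (33110)² = 1.118 × 10⁻⁵ × 10.2 × 1,096,272,100 ≈ 125,014.5 × g
Your rotor: r = 127 mm / 2 = 63.5 mm = 6.35 cm
125,014.5 = 1.118 × 10⁻⁵ × 6.35 × N²
N² = 125,014.5 / (7.0993 × 10⁻⁵) = 1,760,941,220
N ≈ √1,760,941,220 ≈ 41,963.6

≈ 41960 RPM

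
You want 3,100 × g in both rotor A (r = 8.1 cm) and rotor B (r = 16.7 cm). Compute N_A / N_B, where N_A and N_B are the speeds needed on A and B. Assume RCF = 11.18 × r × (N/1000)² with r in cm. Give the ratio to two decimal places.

1.44

At fixed RCF, N ∝ 1/√r, so N_A/N_B = √(r_B/r_A) = √(16.7/8.1) = √2.061728 = 1.4359.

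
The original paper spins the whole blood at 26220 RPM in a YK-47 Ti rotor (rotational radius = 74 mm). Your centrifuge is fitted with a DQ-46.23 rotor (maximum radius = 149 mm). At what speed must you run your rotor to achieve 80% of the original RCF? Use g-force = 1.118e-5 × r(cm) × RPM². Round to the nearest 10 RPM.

16530 RPM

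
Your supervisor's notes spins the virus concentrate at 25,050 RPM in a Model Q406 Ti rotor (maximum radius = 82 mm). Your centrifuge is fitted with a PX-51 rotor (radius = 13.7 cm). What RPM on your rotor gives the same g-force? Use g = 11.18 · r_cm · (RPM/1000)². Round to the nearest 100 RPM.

19400 RPM

Original rotor: r = 82 mm = 8.2 cm
RCF_original = 11.18 × 8.2 × (25.05)² = 11.18 × 8.2 × 627.5025 ≈ 57,526.9 × g
57,526.9 = 11.18 × 13.7 × (N/1000)²
(N/1000)² = 57,526.9 / 153.166 = 375.5853
N = 1000 × √375.5853 ≈ 19,380.0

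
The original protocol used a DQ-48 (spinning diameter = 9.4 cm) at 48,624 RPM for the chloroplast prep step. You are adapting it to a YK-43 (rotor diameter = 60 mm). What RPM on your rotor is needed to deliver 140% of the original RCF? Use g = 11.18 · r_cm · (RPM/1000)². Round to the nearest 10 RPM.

Original rotor: r = 9.4 / 2 = 4.7 cm
RCF_original = 11.18 × 4.7 × (48.624)² = 11.18 × 4.7 × 2,364.293376 ≈ 124,234.2 × g
Target RCF = 1.4 × 124,234.2 ≈ 173,927.9 × g
Your rotor: r = 60 mm / 2 = 30 mm = 3 cm
173,927.9 = 11.18 × 3 × (N/1000)²
(N/1000)² = 173,927.9 / 33.54 = 5185.686
N = 1000 × √5185.686 ≈ 72,011.7

≈ 72010 RPM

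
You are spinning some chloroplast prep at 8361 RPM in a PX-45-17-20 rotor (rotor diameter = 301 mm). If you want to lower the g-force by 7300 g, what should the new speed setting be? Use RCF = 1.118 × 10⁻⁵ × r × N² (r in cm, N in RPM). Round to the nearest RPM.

r = 301 mm / 2 = 150.5 mm = 15.05 cm
Current RCF = 1.118 × 10⁻⁵ × 15.05 × (8361)² = 1.118 × 10⁻⁵ × 15.05 × 69,906,321 ≈ 11,762.4 × g
Target RCF = 11,762.4 − 7,300 = 4,462.4 × g
N² = 4,462.4 / (16.8259 × 10⁻⁵) = 26,521,018
N ≈ √26,521,018 ≈ 5,149.9

N₂ ≈ 5150 RPM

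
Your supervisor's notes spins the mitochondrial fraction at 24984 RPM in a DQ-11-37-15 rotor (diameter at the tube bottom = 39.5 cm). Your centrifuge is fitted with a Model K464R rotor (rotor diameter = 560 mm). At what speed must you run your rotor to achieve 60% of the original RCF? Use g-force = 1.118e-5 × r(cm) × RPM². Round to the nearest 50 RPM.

16250 RPM

Original rotor: r = 39.5 / 2 = 19.75 cm
RCF = 1.118 × 10⁻⁵ × r × N²
RCF_original = 1.118 × 10⁻⁵ × 19.75 × (24984)² = 1.118 × 10⁻⁵ × 19.75 × 624,200,256 ≈ 137,826.5 × g
Target RCF = 0.6 × 137,826.5 ≈ 82,695.9 × g
Your rotor: r = 560 mm / 2 = 280 mm = 28 cm
82,695.9 = 1.118 × 10⁻⁵ × 28 × N²
N² = 82,695.9 / (31.304 × 10⁻⁵) = 264,170,394
N ≈ √264,170,394 ≈ 16,253.3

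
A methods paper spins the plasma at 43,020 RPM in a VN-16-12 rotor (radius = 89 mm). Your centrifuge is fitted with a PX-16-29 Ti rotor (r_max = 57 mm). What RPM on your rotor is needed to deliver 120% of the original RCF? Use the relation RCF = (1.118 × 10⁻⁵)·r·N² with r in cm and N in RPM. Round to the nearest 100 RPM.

58900 RPM

Original rotor: r = 89 mm = 8.9 cm
RCF = 1.118 × 10⁻⁵ × r × N²
RCF_original = 1.118 × 10⁻⁵ × 8.9 × (43020)² = 1.118 × 10⁻⁵ × 8.9 × 1,850,720,400 ≈ 184,150.4 × g
Target RCF = 1.2 × 184,150.4 ≈ 220,980.5 × g
Your rotor: r = 57 mm = 5.7 cm
220,980.5 = 1.118 × 10⁻⁵ × 5.7 × N²
N² = 220,980.5 / (6.3726 × 10⁻⁵) = 3,467,666,259
N ≈ √3,467,666,259 ≈ 58,886.9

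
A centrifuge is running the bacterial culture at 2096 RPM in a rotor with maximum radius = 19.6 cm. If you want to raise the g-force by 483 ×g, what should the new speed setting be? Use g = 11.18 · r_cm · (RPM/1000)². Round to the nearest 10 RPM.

Current RCF = 11.18 × 19.6 × (2.096)² = 11.18 × 19.6 × 4.393216 ≈ 962.7 × g
Target RCF = 962.7 + 483 = 1,445.7 × g
(N/1000)² = 1,445.7 / 219.128 = 6.597514
N = 1000 × √6.597514 ≈ 2,568.6

≈ 2570 RPM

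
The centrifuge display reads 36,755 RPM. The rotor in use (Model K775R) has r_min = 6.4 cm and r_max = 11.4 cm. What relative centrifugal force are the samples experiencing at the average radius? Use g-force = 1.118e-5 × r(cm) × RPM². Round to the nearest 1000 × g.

RCF ≈ 134000 ×g

r_avg = (6.4 + 11.4) / 2 = 8.9 cm
RCF = 1.118 × 10⁻⁵ × r × N²
RCF = 1.118 × 10⁻⁵ × 8.9 × (36755)² = 1.118 × 10⁻⁵ × 8.9 × 1,350,930,025 ≈ 134,420.2 × g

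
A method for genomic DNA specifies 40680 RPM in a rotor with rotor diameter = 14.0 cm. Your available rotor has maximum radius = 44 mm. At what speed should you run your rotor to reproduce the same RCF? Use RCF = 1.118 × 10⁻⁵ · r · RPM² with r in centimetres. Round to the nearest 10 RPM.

≈ 51310 RPM

Original rotor: r = 14.0 / 2 = 7 cm
RCF_original = 1.118 × 10⁻⁵ × 7 × (40680)² = 1.118 × 10⁻⁵ × 7 × 1,654,862,400 ≈ 129,509.5 × g
Your rotor: r = 44 mm = 4.4 cm
129,509.5 = 1.118 × 10⁻⁵ × 4.4 × N²
N² = 129,509.5 / (4.9192 × 10⁻⁵) = 2,632,734,998
N ≈ √2,632,734,998 ≈ 51,310.2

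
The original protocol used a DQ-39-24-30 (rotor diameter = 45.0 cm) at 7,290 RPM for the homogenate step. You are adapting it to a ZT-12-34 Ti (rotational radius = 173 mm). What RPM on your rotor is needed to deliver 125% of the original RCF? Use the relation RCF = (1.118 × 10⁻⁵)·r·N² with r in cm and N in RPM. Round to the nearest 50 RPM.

9300 RPM

Original rotor: r = 45.0 / 2 = 22.5 cm
RCF_original = 1.118 × 10⁻⁵ × 22.5 × (7290)² = 1.118 × 10⁻⁵ × 22.5 × 53,144,100 ≈ 13,368.4 × g
Target RCF = 1.25 × 13,368.4 ≈ 16,710.5 × g
Your rotor: r = 173 mm = 17.3 cm
16,710.5 = 1.118 × 10⁻⁵ × 17.3 × N²
N² = 16,710.5 / (19.3414 × 10⁻⁵) = 86,397,572
N ≈ √86,397,572 ≈ 9,295.0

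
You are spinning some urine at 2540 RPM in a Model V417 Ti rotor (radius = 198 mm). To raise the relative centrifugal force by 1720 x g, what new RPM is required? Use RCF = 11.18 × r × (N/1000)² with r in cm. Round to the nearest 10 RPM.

r = 198 mm = 19.8 cm
Current RCF = 11.18 × 19.8 × (2.54)² = 11.18 × 19.8 × 6.4516 ≈ 1,428.2 × g
Target RCF = 1,428.2 + 1,720 = 3,148.2 × g
(N/1000)² = 3,148.2 / 221.364 = 14.22182
N = 1000 × √14.22182 ≈ 3,771.2

N₂ ≈ 3770 RPM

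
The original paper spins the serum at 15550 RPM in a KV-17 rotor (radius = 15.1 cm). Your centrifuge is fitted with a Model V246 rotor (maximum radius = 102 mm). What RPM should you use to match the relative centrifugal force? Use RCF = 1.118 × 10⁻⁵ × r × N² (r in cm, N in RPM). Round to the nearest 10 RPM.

RCF = 1.118 × 10⁻⁵ × r × N²
RCF_original = 1.118 × 10⁻⁵ × 15.1 × (15550)² = 1.118 × 10⁻⁵ × 15.1 × 241,802,500 ≈ 40,820.6 × g
Your rotor: r = 102 mm = 10.2 cm
40,820.6 = 1.118 × 10⁻⁵ × 10.2 × N²
N² = 40,820.6 / (11.4036 × 10⁻⁵) = 357,962,398
N ≈ √357,962,398 ≈ 18,919.9

18920 RPM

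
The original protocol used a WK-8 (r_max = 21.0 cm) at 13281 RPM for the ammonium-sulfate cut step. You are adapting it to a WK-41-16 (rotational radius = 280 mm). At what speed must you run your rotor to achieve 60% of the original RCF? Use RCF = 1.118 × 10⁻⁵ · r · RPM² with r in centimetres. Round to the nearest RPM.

RCF = 1.118 × 10⁻⁵ × r × N²
RCF_original = 1.118 × 10⁻⁵ × 21 × (13281)² = 1.118 × 10⁻⁵ × 21 × 176,384,961 ≈ 41,411.7 × g
Target RCF = 0.6 × 41,411.7 ≈ 24,847 × g
Your rotor: r = 280 mm = 28.0 cm
24,847 = 1.118 × 10⁻⁵ × 28 × N²
N² = 24,847 / (31.304 × 10⁻⁵) = 79,373,243
N ≈ √79,373,243 ≈ 8,909.2

≈ 8909 RPM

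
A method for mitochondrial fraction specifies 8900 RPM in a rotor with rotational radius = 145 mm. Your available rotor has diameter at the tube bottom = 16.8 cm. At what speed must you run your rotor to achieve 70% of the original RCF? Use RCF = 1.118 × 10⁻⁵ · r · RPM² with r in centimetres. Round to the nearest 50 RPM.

Original rotor: r = 145 mm = 14.5 cm
RCF = 1.118 × 10⁻⁵ × r × N²
RCF_original = 1.118 × 10⁻⁵ × 14.5 × (8900)² = 1.118 × 10⁻⁵ × 14.5 × 79,210,000 ≈ 12,840.7 × g
Target RCF = 0.7 × 12,840.7 ≈ 8,988.5 × g
Your rotor: r = 16.8 / 2 = 8.4 cm
8,988.5 = 1.118 × 10⁻⁵ × 8.4 × N²
N² = 8,988.5 / (9.3912 × 10⁻⁵) = 95,711,943
N ≈ √95,711,943 ≈ 9,783.2

9800 RPM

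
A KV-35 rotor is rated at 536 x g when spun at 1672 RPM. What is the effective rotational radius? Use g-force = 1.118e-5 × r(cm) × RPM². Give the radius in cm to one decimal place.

536 = 1.118 × 10⁻⁵ × r × (1672)²
r = 536 / (1.118 × 10⁻⁵ × 2,795,584) = 536 / 31.25463 ≈ 17.149 cm

17.1 cm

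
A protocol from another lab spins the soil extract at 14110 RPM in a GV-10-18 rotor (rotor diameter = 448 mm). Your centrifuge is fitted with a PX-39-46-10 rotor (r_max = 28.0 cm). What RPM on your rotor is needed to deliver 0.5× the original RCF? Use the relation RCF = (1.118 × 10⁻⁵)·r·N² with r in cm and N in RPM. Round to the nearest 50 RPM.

Original rotor: r = 448 mm / 2 = 224 mm = 22.4 cm
RCF_original = 1.118 × 10⁻⁵ × 22.4 × (14110)² = 1.118 × 10⁻⁵ × 22.4 × 199,092,100 ≈ 49,859 × g
Target RCF = 0.5 × 49,859 ≈ 24,929.5 × g
24,929.5 = 1.118 × 10⁻⁵ × 28 × N²
N² = 24,929.5 / (31.304 × 10⁻⁵) = 79,636,788
N ≈ √79,636,788 ≈ 8,923.9

8900 RPM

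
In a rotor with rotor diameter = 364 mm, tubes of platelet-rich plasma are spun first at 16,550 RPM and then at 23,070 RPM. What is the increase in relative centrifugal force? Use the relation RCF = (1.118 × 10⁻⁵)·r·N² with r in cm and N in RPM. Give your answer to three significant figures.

r = 364 mm / 2 = 182 mm = 18.2 cm
RCF₁ = 1.118 × 10⁻⁵ × 18.2 × (16550)² = 1.118 × 10⁻⁵ × 18.2 × 273,902,500 ≈ 55,732.6 × g
RCF₂ = 1.118 × 10⁻⁵ × 18.2 × (23070)² = 1.118 × 10⁻⁵ × 18.2 × 532,224,900 ≈ 108,295 × g
Increase = 108,295 − 55,732.6 = 52,562.4

52600 g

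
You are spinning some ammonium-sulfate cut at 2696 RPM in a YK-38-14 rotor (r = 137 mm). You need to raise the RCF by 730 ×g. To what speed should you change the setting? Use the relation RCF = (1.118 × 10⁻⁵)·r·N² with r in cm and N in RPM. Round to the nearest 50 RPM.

r = 137 mm = 13.7 cm
Current RCF = 1.118 × 10⁻⁵ × 13.7 × (2696)² = 1.118 × 10⁻⁵ × 13.7 × 7,268,416 ≈ 1,113.3 × g
Target RCF = 1,113.3 + 730 = 1,843.3 × g
N² = 1,843.3 / (15.3166 × 10⁻⁵) = 12,034,655
N ≈ √12,034,655 ≈ 3,469.1

≈ 3450 RPM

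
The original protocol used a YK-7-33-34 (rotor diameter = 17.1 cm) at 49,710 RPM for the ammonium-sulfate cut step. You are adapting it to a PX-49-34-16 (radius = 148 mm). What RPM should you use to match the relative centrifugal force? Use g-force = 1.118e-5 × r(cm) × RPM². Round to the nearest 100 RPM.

Original rotor: r = 17.1 / 2 = 8.55 cm
RCF_original = 1.118 × 10⁻⁵ × 8.55 × (49710)² = 1.118 × 10⁻⁵ × 8.55 × 2,471,084,100 ≈ 236,208.5 × g
Your rotor: r = 148 mm = 14.8 cm
236,208.5 = 1.118 × 10⁻⁵ × 14.8 × N²
N² = 236,208.5 / (16.5464 × 10⁻⁵) = 1,427,552,217
N ≈ √1,427,552,217 ≈ 37,783.0

37800 RPM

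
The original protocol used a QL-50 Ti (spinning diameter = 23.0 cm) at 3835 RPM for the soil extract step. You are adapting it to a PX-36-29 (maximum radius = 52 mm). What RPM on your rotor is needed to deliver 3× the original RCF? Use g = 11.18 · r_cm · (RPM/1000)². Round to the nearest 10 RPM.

Original rotor: r = 23.0 / 2 = 11.5 cm
RCF_original = 11.18 × 11.5 × (3.835)² = 11.18 × 11.5 × 14.707225 ≈ 1,890.9 × g
Target RCF = 3 × 1,890.9 ≈ 5,672.7 × g
Your rotor: r = 52 mm = 5.2 cm
5,672.7 = 11.18 × 5.2 × (N/1000)²
(N/1000)² = 5,672.7 / 58.136 = 97.57637
N = 1000 × √97.57637 ≈ 9,878.1

9880 RPM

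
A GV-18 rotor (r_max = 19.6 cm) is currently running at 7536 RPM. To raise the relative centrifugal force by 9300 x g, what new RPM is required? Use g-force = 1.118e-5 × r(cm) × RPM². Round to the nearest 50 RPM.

Current RCF = 1.118 × 10⁻⁵ × 19.6 × (7536)² = 1.118 × 10⁻⁵ × 19.6 × 56,791,296 ≈ 12,444.6 × g
Target RCF = 12,444.6 + 9,300 = 21,744.6 × g
N² = 21,744.6 / (21.9128 × 10⁻⁵) = 99,232,412
N ≈ √99,232,412 ≈ 9,961.5

N₂ ≈ 9950 RPM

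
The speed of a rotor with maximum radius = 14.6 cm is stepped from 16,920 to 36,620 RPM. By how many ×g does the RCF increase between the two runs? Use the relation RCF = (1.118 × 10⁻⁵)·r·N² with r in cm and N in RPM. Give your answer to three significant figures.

172000 ×g

RCF₁ = 1.118 × 10⁻⁵ × 14.6 × (16920)² = 1.118 × 10⁻⁵ × 14.6 × 286,286,400 ≈ 46,730 × g
RCF₂ = 1.118 × 10⁻⁵ × 14.6 × (36620)² = 1.118 × 10⁻⁵ × 14.6 × 1,341,024,400 ≈ 218,892.7 × g
Increase = 218,892.7 − 46,730 = 172,162.7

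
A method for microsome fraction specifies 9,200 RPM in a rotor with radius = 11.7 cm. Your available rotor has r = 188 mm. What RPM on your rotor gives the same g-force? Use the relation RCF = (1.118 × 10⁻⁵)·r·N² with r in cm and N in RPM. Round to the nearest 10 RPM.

7260 RPM

RCF_original = 1.118 × 10⁻⁵ × 11.7 × (9200)² = 1.118 × 10⁻⁵ × 11.7 × 84,640,000 ≈ 11,071.4 × g
Your rotor: r = 188 mm = 18.8 cm
11,071.4 = 1.118 × 10⁻⁵ × 18.8 × N²
N² = 11,071.4 / (21.0184 × 10⁻⁵) = 52,674,799
N ≈ √52,674,799 ≈ 7,257.7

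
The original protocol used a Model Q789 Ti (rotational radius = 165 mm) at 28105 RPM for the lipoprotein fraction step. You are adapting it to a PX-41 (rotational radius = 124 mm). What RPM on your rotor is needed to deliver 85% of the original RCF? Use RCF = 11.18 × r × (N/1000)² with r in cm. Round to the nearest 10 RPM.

Original rotor: r = 165 mm = 16.5 cm
RCF_original = 11.18 × 16.5 × (28.105)² = 11.18 × 16.5 × 789.891025 ≈ 145,711.2 × g
Target RCF = 0.85 × 145,711.2 ≈ 123,854.5 × g
Your rotor: r = 124 mm = 12.4 cm
123,854.5 = 11.18 × 12.4 × (N/1000)²
(N/1000)² = 123,854.5 / 138.632 = 893.4048
N = 1000 × √893.4048 ≈ 29,889.9

29890 RPM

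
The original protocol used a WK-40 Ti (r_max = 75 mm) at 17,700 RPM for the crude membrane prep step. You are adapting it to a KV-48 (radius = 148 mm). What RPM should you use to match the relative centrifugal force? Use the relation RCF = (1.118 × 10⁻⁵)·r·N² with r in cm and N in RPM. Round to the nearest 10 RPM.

12600 RPM

Original rotor: r = 75 mm = 7.5 cm
RCF = 1.118 × 10⁻⁵ × r × N²
RCF_original = 1.118 × 10⁻⁵ × 7.5 × (17700)² = 1.118 × 10⁻⁵ × 7.5 × 313,290,000 ≈ 26,269.4 × g
Your rotor: r = 148 mm = 14.8 cm
26,269.4 = 1.118 × 10⁻⁵ × 14.8 × N²
N² = 26,269.4 / (16.5464 × 10⁻⁵) = 158,762,027
N ≈ √158,762,027 ≈ 12,600.1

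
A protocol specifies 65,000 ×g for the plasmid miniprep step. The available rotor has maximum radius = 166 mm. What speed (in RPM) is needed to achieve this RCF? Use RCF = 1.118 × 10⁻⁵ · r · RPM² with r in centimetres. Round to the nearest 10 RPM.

N ≈ 18710 RPM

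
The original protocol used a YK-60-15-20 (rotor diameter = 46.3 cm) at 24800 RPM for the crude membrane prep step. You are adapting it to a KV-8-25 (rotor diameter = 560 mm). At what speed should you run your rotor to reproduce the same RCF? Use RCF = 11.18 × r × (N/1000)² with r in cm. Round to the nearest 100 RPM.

≈ 22600 RPM

Original rotor: r = 46.3 / 2 = 23.15 cm
RCF = 11.18 × r × (N/1000)²
RCF_original = 11.18 × 23.15 × (24.8)² = 11.18 × 23.15 × 615.04 ≈ 159,182.8 × g
Your rotor: r = 560 mm / 2 = 280 mm = 28 cm
159,182.8 = 11.18 × 28 × (N/1000)²
(N/1000)² = 159,182.8 / 313.04 = 508.5063
N = 1000 × √508.5063 ≈ 22,550.1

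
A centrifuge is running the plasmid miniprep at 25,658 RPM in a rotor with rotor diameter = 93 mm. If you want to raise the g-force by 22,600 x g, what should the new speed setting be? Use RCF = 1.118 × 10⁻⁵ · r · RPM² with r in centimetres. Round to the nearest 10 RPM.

≈ 33060 RPM

r = 93 mm / 2 = 46.5 mm = 4.65 cm
Current RCF = 1.118 × 10⁻⁵ × 4.65 × (25658)² = 1.118 × 10⁻⁵ × 4.65 × 658,332,964 ≈ 34,224.8 × g
Target RCF = 34,224.8 + 22,600 = 56,824.8 × g
N² = 56,824.8 / (5.1987 × 10⁻⁵) = 1,093,057,880
N ≈ √1,093,057,880 ≈ 33,061.4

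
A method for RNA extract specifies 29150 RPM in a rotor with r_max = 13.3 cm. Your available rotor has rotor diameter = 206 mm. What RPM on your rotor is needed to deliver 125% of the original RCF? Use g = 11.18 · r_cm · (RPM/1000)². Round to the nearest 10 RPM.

RCF_original = 11.18 × 13.3 × (29.15)² = 11.18 × 13.3 × 849.7225 ≈ 126,348.6 × g
Target RCF = 1.25 × 126,348.6 ≈ 157,935.8 × g
Your rotor: r = 206 mm / 2 = 103 mm = 10.3 cm
157,935.8 = 11.18 × 10.3 × (N/1000)²
(N/1000)² = 157,935.8 / 115.154 = 1371.518
N = 1000 × √1371.518 ≈ 37,034.0

≈ 37030 RPM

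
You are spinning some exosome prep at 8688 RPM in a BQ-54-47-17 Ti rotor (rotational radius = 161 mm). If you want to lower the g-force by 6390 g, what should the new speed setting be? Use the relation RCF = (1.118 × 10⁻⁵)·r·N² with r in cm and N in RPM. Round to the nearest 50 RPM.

6300 RPM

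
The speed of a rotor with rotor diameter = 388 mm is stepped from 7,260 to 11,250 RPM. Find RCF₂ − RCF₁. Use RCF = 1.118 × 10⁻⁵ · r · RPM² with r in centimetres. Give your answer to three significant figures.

≈ 16000 ×g

r = 388 mm / 2 = 194 mm = 19.4 cm
RCF₁ = 1.118 × 10⁻⁵ × 19.4 × (7260)² = 1.118 × 10⁻⁵ × 19.4 × 52,707,600 ≈ 11,431.9 × g
RCF₂ = 1.118 × 10⁻⁵ × 19.4 × (11250)² = 1.118 × 10⁻⁵ × 19.4 × 126,562,500 ≈ 27,450.4 × g
Increase = 27,450.4 − 11,431.9 = 16,018.5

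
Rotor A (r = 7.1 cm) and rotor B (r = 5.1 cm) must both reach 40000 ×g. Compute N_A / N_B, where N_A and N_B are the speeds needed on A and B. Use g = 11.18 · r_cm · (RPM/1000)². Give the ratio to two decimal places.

At fixed RCF, N ∝ 1/√r, so N_A/N_B = √(r_B/r_A) = √(5.1/7.1) = √0.718310 = 0.8475.

0.85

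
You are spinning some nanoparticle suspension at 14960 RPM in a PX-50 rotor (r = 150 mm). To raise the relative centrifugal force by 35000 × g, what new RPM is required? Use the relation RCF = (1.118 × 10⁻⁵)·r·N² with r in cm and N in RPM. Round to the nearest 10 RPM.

r = 150 mm = 15.0 cm
Current RCF = 1.118 × 10⁻⁵ × 15 × (14960)² = 1.118 × 10⁻⁵ × 15 × 223,801,600 ≈ 37,531.5 × g
Target RCF = 37,531.5 + 35,000 = 72,531.5 × g
N² = 72,531.5 / (16.77 × 10⁻⁵) = 432,507,454
N ≈ √432,507,454 ≈ 20,796.8

20800 RPM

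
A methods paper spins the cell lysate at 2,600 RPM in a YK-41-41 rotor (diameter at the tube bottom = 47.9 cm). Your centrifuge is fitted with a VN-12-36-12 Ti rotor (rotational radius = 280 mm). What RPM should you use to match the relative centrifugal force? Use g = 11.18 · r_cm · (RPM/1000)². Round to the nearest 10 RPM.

Original rotor: r = 47.9 / 2 = 23.95 cm
RCF_original = 11.18 × 23.95 × (2.6)² = 11.18 × 23.95 × 6.76 ≈ 1,810.1 × g
Your rotor: r = 280 mm = 28.0 cm
1,810.1 = 11.18 × 28 × (N/1000)²
(N/1000)² = 1,810.1 / 313.04 = 5.782328
N = 1000 × √5.782328 ≈ 2,404.6

≈ 2400 RPM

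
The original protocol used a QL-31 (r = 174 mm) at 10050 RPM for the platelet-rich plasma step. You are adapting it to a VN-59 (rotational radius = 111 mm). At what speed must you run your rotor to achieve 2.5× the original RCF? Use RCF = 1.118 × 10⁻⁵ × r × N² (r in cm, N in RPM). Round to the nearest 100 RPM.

≈ 19900 RPM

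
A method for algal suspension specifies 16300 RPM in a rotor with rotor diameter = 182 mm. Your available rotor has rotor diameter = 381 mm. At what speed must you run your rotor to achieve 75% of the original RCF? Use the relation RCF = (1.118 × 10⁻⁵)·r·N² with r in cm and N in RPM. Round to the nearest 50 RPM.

9750 RPM

Original rotor: r = 182 mm / 2 = 91 mm = 9.1 cm
RCF_original = 1.118 × 10⁻⁵ × 9.1 × (16300)² = 1.118 × 10⁻⁵ × 9.1 × 265,690,000 ≈ 27,030.8 × g
Target RCF = 0.75 × 27,030.8 ≈ 20,273.1 × g
Your rotor: r = 381 mm / 2 = 190.5 mm = 19.05 cm
20,273.1 = 1.118 × 10⁻⁵ × 19.05 × N²
N² = 20,273.1 / (21.2979 × 10⁻⁵) = 95,188,258
N ≈ √95,188,258 ≈ 9,756.4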